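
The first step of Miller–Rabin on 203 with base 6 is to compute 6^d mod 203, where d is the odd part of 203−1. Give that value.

13

203 − 1 = 202 = 2^1 · 101, so d = 101.
6^1 ≡ 6 (mod 203)
6^2 ≡ 6^2 = 36 ≡ 36 (mod 203)
6^4 ≡ 36^2 = 1296 ≡ 78 (mod 203)
6^8 ≡ 78^2 = 6084 ≡ 197 (mod 203)
6^16 ≡ 197^2 = 38809 ≡ 36 (mod 203)
6^32 ≡ 36^2 = 1296 ≡ 78 (mod 203)
6^64 ≡ 78^2 = 6084 ≡ 197 (mod 203)
101 = 64 + 32 + 4 + 1 in binary powers of 2.
So 6^101 ≡ 197 · 78 · 78 · 6 ≡ 13 (mod 203).
Squaring chain: 13; never reaches −1, so base 6 is a Miller–Rabin witness that 203 is composite.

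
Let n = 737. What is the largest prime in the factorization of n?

737 = 11 · 67
67 is prime.
So 737 = 11 · 67; the largest prime factor is 67.

67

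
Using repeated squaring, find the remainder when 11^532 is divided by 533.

146

11^1 ≡ 11 (mod 533)
11^2 ≡ 11^2 = 121 ≡ 121 (mod 533)
11^4 ≡ 121^2 = 14641 ≡ 250 (mod 533)
11^8 ≡ 250^2 = 62500 ≡ 139 (mod 533)
11^16 ≡ 139^2 = 19321 ≡ 133 (mod 533)
11^32 ≡ 133^2 = 17689 ≡ 100 (mod 533)
11^64 ≡ 100^2 = 10000 ≡ 406 (mod 533)
11^128 ≡ 406^2 = 164836 ≡ 139 (mod 533)
11^256 ≡ 139^2 = 19321 ≡ 133 (mod 533)
11^512 ≡ 133^2 = 17689 ≡ 100 (mod 533)
532 = 512 + 16 + 4 in binary powers of 2.
So 11^532 ≡ 100 · 133 · 250 ≡ 146 (mod 533).
Since 146 ≠ 1, base 11 is a Fermat witness: 533 is composite.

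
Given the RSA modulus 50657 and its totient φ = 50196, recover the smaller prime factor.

179

φ(n) = (p−1)(q−1) = n − (p+q) + 1, so p + q = 50657 − 50196 + 1 = 462.
p and q are the roots of t² − 462t + 50657 = 0.
Discriminant: 462² − 4·50657 = 213444 − 202628 = 10816; √10816 = 104.
q = (462 − 104)/2 = 179, p = (462 + 104)/2 = 283.
Check: 179 · 283 = 50657.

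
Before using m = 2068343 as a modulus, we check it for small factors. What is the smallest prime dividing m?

43

2068343 is odd.
Digit sum 26, not divisible by 3.
Ends in 3: not divisible by 5.
7: 2068343 = 7·295477 + 4
11: 2068343 = 11·188031 + 2
13: 2068343 = 13·159103 + 4
17: 2068343 = 17·121667 + 4
19: 2068343 = 19·108860 + 3
23: 2068343 = 23·89927 + 22
29: 2068343 = 29·71322 + 5
31: 2068343 = 31·66720 + 23
37: 2068343 = 37·55901 + 6
41: 2068343 = 41·50447 + 16
43: 2068343 = 43·48101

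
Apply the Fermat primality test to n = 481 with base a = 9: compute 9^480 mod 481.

9^1 ≡ 9 (mod 481)
9^2 ≡ 9^2 = 81 ≡ 81 (mod 481)
9^4 ≡ 81^2 = 6561 ≡ 308 (mod 481)
9^8 ≡ 308^2 = 94864 ≡ 107 (mod 481)
9^16 ≡ 107^2 = 11449 ≡ 386 (mod 481)
9^32 ≡ 386^2 = 148996 ≡ 367 (mod 481)
9^64 ≡ 367^2 = 134689 ≡ 9 (mod 481)
9^128 ≡ 9^2 = 81 ≡ 81 (mod 481)
9^256 ≡ 81^2 = 6561 ≡ 308 (mod 481)
480 = 256 + 128 + 64 + 32 in binary powers of 2.
So 9^480 ≡ 308 · 81 · 9 · 367 ≡ 248 (mod 481).
Since 248 ≠ 1, base 9 is a Fermat witness: 481 is composite.

248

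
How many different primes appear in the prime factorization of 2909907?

2909907 = 3^2 · 323323
323323 = 7 · 46189
46189 = 11 · 4199
4199 = 13 · 323
323 = 17 · 19
2909907 = 3^2 · 7 · 11 · 13 · 17 · 19, which has 6 distinct prime factors.

6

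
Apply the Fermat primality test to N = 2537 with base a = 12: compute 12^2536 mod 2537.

196

12^1 ≡ 12 (mod 2537)
12^2 ≡ 12^2 = 144 ≡ 144 (mod 2537)
12^4 ≡ 144^2 = 20736 ≡ 440 (mod 2537)
12^8 ≡ 440^2 = 193600 ≡ 788 (mod 2537)
12^16 ≡ 788^2 = 620944 ≡ 1916 (mod 2537)
12^32 ≡ 1916^2 = 3671056 ≡ 17 (mod 2537)
12^64 ≡ 17^2 = 289 ≡ 289 (mod 2537)
12^128 ≡ 289^2 = 83521 ≡ 2337 (mod 2537)
12^256 ≡ 2337^2 = 5461569 ≡ 1945 (mod 2537)
12^512 ≡ 1945^2 = 3783025 ≡ 358 (mod 2537)
12^1024 ≡ 358^2 = 128164 ≡ 1314 (mod 2537)
12^2048 ≡ 1314^2 = 1726596 ≡ 1436 (mod 2537)
2536 = 2048 + 256 + 128 + 64 + 32 + 8 in binary powers of 2.
So 12^2536 ≡ 1436 · 1945 · 2337 · 289 · 17 · 788 ≡ 196 (mod 2537).
Since 196 ≠ 1, base 12 is a Fermat witness: 2537 is composite.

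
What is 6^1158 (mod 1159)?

125

6^1 ≡ 6 (mod 1159)
6^2 ≡ 6^2 = 36 ≡ 36 (mod 1159)
6^4 ≡ 36^2 = 1296 ≡ 137 (mod 1159)
6^8 ≡ 137^2 = 18769 ≡ 225 (mod 1159)
6^16 ≡ 225^2 = 50625 ≡ 788 (mod 1159)
6^32 ≡ 788^2 = 620944 ≡ 879 (mod 1159)
6^64 ≡ 879^2 = 772641 ≡ 747 (mod 1159)
6^128 ≡ 747^2 = 558009 ≡ 530 (mod 1159)
6^256 ≡ 530^2 = 280900 ≡ 422 (mod 1159)
6^512 ≡ 422^2 = 178084 ≡ 757 (mod 1159)
6^1024 ≡ 757^2 = 573049 ≡ 503 (mod 1159)
1158 = 1024 + 128 + 4 + 2 in binary powers of 2.
So 6^1158 ≡ 503 · 530 · 137 · 36 ≡ 125 (mod 1159).
Since 125 ≠ 1, base 6 is a Fermat witness: 1159 is composite.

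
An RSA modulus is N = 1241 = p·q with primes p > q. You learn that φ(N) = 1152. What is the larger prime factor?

73

φ(n) = (p−1)(q−1) = n − (p+q) + 1, so p + q = 1241 − 1152 + 1 = 90.
p and q are the roots of t² − 90t + 1241 = 0.
Discriminant: 90² − 4·1241 = 8100 − 4964 = 3136; √3136 = 56.
q = (90 − 56)/2 = 17, p = (90 + 56)/2 = 73.
Check: 17 · 73 = 1241.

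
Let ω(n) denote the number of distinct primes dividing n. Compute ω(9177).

9177 = 3 · 3059
3059 = 7 · 437
437 = 19 · 23
9177 = 3 · 7 · 19 · 23, which has 4 distinct prime factors.

4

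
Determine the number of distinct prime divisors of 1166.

1166 = 2 · 583
583 = 11 · 53
1166 = 2 · 11 · 53, which has 3 distinct prime factors.

3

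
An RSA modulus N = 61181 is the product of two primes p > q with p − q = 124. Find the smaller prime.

Since p = q + 124, we have 61181 = q(q + 124), so q² + 124q − 61181 = 0.
Discriminant: 124² + 4·61181 = 15376 + 244724 = 260100; √260100 = 510.
q = (−124 + 510)/2 = 193, and p = q + 124 = 317.
Check: 193 · 317 = 61181.

193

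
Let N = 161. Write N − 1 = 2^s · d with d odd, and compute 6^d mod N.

48

161 − 1 = 160 = 2^5 · 5, so d = 5.
6^1 ≡ 6 (mod 161)
6^2 ≡ 6^2 = 36 ≡ 36 (mod 161)
6^4 ≡ 36^2 = 1296 ≡ 8 (mod 161)
5 = 4 + 1 in binary powers of 2.
So 6^5 ≡ 8 · 6 ≡ 48 (mod 161).
Squaring chain: 48 → 50 → 85 → 141 → 78; never reaches −1, so base 6 is a Miller–Rabin witness that 161 is composite.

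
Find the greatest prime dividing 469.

67

469 = 7 · 67
67 is prime.
So 469 = 7 · 67; the largest prime factor is 67.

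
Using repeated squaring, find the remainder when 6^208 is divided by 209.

158

6^1 ≡ 6 (mod 209)
6^2 ≡ 6^2 = 36 ≡ 36 (mod 209)
6^4 ≡ 36^2 = 1296 ≡ 42 (mod 209)
6^8 ≡ 42^2 = 1764 ≡ 92 (mod 209)
6^16 ≡ 92^2 = 8464 ≡ 104 (mod 209)
6^32 ≡ 104^2 = 10816 ≡ 157 (mod 209)
6^64 ≡ 157^2 = 24649 ≡ 196 (mod 209)
6^128 ≡ 196^2 = 38416 ≡ 169 (mod 209)
208 = 128 + 64 + 16 in binary powers of 2.
So 6^208 ≡ 169 · 196 · 104 ≡ 158 (mod 209).
Since 158 ≠ 1, base 6 is a Fermat witness: 209 is composite.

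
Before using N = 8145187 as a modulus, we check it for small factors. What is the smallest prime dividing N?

97

8145187 is odd.
Digit sum 34, not divisible by 3.
Ends in 7: not divisible by 5.
7: 8145187 = 7·1163598 + 1
11: 8145187 = 11·740471 + 6
13: 8145187 = 13·626552 + 11
17: 8145187 = 17·479128 + 11
19: 8145187 = 19·428694 + 1
23: 8145187 = 23·354138 + 13
29: 8145187 = 29·280868 + 15
31: 8145187 = 31·262747 + 30
37: 8145187 = 37·220140 + 7
41: 8145187 = 41·198663 + 4
43: 8145187 = 43·189422 + 41
47: 8145187 = 47·173301 + 40
53: 8145187 = 53·153682 + 41
59: 8145187 = 59·138054 + 1
61: 8145187 = 61·133527 + 40
67: 8145187 = 67·121569 + 64
71: 8145187 = 71·114720 + 67
73: 8145187 = 73·111577 + 66
79: 8145187 = 79·103103 + 50
83: 8145187 = 83·98134 + 65
89: 8145187 = 89·91518 + 85
97: 8145187 = 97·83971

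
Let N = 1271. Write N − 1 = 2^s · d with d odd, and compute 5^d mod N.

893

1271 − 1 = 1270 = 2^1 · 635, so d = 635.
5^1 ≡ 5 (mod 1271)
5^2 ≡ 5^2 = 25 ≡ 25 (mod 1271)
5^4 ≡ 25^2 = 625 ≡ 625 (mod 1271)
5^8 ≡ 625^2 = 390625 ≡ 428 (mod 1271)
5^16 ≡ 428^2 = 183184 ≡ 160 (mod 1271)
5^32 ≡ 160^2 = 25600 ≡ 180 (mod 1271)
5^64 ≡ 180^2 = 32400 ≡ 625 (mod 1271)
5^128 ≡ 625^2 = 390625 ≡ 428 (mod 1271)
5^256 ≡ 428^2 = 183184 ≡ 160 (mod 1271)
5^512 ≡ 160^2 = 25600 ≡ 180 (mod 1271)
635 = 512 + 64 + 32 + 16 + 8 + 2 + 1 in binary powers of 2.
So 5^635 ≡ 180 · 625 · 180 · 160 · 428 · 25 · 5 ≡ 893 (mod 1271).
Squaring chain: 893; never reaches −1, so base 5 is a Miller–Rabin witness that 1271 is composite.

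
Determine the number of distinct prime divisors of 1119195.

6

1119195 = 3^2 · 124355
124355 = 5 · 24871
24871 = 7 · 3553
3553 = 11 · 323
323 = 17 · 19
1119195 = 3^2 · 5 · 7 · 11 · 17 · 19, which has 6 distinct prime factors.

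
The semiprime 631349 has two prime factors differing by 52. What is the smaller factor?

Since p = q + 52, we have 631349 = q(q + 52), so q² + 52q − 631349 = 0.
Discriminant: 52² + 4·631349 = 2704 + 2525396 = 2528100; √2528100 = 1590.
q = (−52 + 1590)/2 = 769, and p = q + 52 = 821.
Check: 769 · 821 = 631349.

769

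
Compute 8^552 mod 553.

8^1 ≡ 8 (mod 553)
8^2 ≡ 8^2 = 64 ≡ 64 (mod 553)
8^4 ≡ 64^2 = 4096 ≡ 225 (mod 553)
8^8 ≡ 225^2 = 50625 ≡ 302 (mod 553)
8^16 ≡ 302^2 = 91204 ≡ 512 (mod 553)
8^32 ≡ 512^2 = 262144 ≡ 22 (mod 553)
8^64 ≡ 22^2 = 484 ≡ 484 (mod 553)
8^128 ≡ 484^2 = 234256 ≡ 337 (mod 553)
8^256 ≡ 337^2 = 113569 ≡ 204 (mod 553)
8^512 ≡ 204^2 = 41616 ≡ 141 (mod 553)
552 = 512 + 32 + 8 in binary powers of 2.
So 8^552 ≡ 141 · 22 · 302 ≡ 22 (mod 553).
Since 22 ≠ 1, base 8 is a Fermat witness: 553 is composite.

22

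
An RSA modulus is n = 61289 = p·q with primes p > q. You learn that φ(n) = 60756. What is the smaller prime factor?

167

φ(n) = (p−1)(q−1) = n − (p+q) + 1, so p + q = 61289 − 60756 + 1 = 534.
p and q are the roots of t² − 534t + 61289 = 0.
Discriminant: 534² − 4·61289 = 285156 − 245156 = 40000; √40000 = 200.
q = (534 − 200)/2 = 167, p = (534 + 200)/2 = 367.
Check: 167 · 367 = 61289.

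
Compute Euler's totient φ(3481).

3422

Factor: 3481 = 59^2.
φ(3481) = 59^1·(59−1) = 3422.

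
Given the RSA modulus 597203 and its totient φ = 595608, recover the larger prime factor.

φ(n) = (p−1)(q−1) = n − (p+q) + 1, so p + q = 597203 − 595608 + 1 = 1596.
p and q are the roots of t² − 1596t + 597203 = 0.
Discriminant: 1596² − 4·597203 = 2547216 − 2388812 = 158404; √158404 = 398.
q = (1596 − 398)/2 = 599, p = (1596 + 398)/2 = 997.
Check: 599 · 997 = 597203.

997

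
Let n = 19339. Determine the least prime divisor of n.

83

19339 is odd.
Digit sum 25, not divisible by 3.
Ends in 9: not divisible by 5.
7: 19339 = 7·2762 + 5
11: 19339 = 11·1758 + 1
13: 19339 = 13·1487 + 8
17: 19339 = 17·1137 + 10
19: 19339 = 19·1017 + 16
23: 19339 = 23·840 + 19
29: 19339 = 29·666 + 25
31: 19339 = 31·623 + 26
37: 19339 = 37·522 + 25
41: 19339 = 41·471 + 28
43: 19339 = 43·449 + 32
47: 19339 = 47·411 + 22
53: 19339 = 53·364 + 47
59: 19339 = 59·327 + 46
61: 19339 = 61·317 + 2
67: 19339 = 67·288 + 43
71: 19339 = 71·272 + 27
73: 19339 = 73·264 + 67
79: 19339 = 79·244 + 63
83: 19339 = 83·233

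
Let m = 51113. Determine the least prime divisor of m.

79

51113 is odd.
Digit sum 11, not divisible by 3.
Ends in 3: not divisible by 5.
7: 51113 = 7·7301 + 6
11: 51113 = 11·4646 + 7
13: 51113 = 13·3931 + 10
17: 51113 = 17·3006 + 11
19: 51113 = 19·2690 + 3
23: 51113 = 23·2222 + 7
29: 51113 = 29·1762 + 15
31: 51113 = 31·1648 + 25
37: 51113 = 37·1381 + 16
41: 51113 = 41·1246 + 27
43: 51113 = 43·1188 + 29
47: 51113 = 47·1087 + 24
53: 51113 = 53·964 + 21
59: 51113 = 59·866 + 19
61: 51113 = 61·837 + 56
67: 51113 = 67·762 + 59
71: 51113 = 71·719 + 64
73: 51113 = 73·700 + 13
79: 51113 = 79·647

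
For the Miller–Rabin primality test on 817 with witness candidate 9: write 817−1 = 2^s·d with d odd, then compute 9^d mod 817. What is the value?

817 − 1 = 816 = 2^4 · 51, so d = 51.
9^1 ≡ 9 (mod 817)
9^2 ≡ 9^2 = 81 ≡ 81 (mod 817)
9^4 ≡ 81^2 = 6561 ≡ 25 (mod 817)
9^8 ≡ 25^2 = 625 ≡ 625 (mod 817)
9^16 ≡ 625^2 = 390625 ≡ 99 (mod 817)
9^32 ≡ 99^2 = 9801 ≡ 814 (mod 817)
51 = 32 + 16 + 2 + 1 in binary powers of 2.
So 9^51 ≡ 814 · 99 · 81 · 9 ≡ 809 (mod 817).
Squaring chain: 809 → 64 → 11 → 121; never reaches −1, so base 9 is a Miller–Rabin witness that 817 is composite.

809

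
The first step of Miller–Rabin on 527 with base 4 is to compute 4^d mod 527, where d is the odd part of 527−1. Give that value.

527 − 1 = 526 = 2^1 · 263, so d = 263.
4^1 ≡ 4 (mod 527)
4^2 ≡ 4^2 = 16 ≡ 16 (mod 527)
4^4 ≡ 16^2 = 256 ≡ 256 (mod 527)
4^8 ≡ 256^2 = 65536 ≡ 188 (mod 527)
4^16 ≡ 188^2 = 35344 ≡ 35 (mod 527)
4^32 ≡ 35^2 = 1225 ≡ 171 (mod 527)
4^64 ≡ 171^2 = 29241 ≡ 256 (mod 527)
4^128 ≡ 256^2 = 65536 ≡ 188 (mod 527)
4^256 ≡ 188^2 = 35344 ≡ 35 (mod 527)
263 = 256 + 4 + 2 + 1 in binary powers of 2.
So 4^263 ≡ 35 · 256 · 16 · 4 ≡ 64 (mod 527).
Squaring chain: 64; never reaches −1, so base 4 is a Miller–Rabin witness that 527 is composite.

64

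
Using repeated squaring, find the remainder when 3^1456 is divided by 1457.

3^1 ≡ 3 (mod 1457)
3^2 ≡ 3^2 = 9 ≡ 9 (mod 1457)
3^4 ≡ 9^2 = 81 ≡ 81 (mod 1457)
3^8 ≡ 81^2 = 6561 ≡ 733 (mod 1457)
3^16 ≡ 733^2 = 537289 ≡ 1113 (mod 1457)
3^32 ≡ 1113^2 = 1238769 ≡ 319 (mod 1457)
3^64 ≡ 319^2 = 101761 ≡ 1228 (mod 1457)
3^128 ≡ 1228^2 = 1507984 ≡ 1446 (mod 1457)
3^256 ≡ 1446^2 = 2090916 ≡ 121 (mod 1457)
3^512 ≡ 121^2 = 14641 ≡ 71 (mod 1457)
3^1024 ≡ 71^2 = 5041 ≡ 670 (mod 1457)
1456 = 1024 + 256 + 128 + 32 + 16 in binary powers of 2.
So 3^1456 ≡ 670 · 121 · 1446 · 319 · 1113 ≡ 307 (mod 1457).
Since 307 ≠ 1, base 3 is a Fermat witness: 1457 is composite.

307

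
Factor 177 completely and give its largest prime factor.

59

177 = 3 · 59
59 is prime.
So 177 = 3 · 59; the largest prime factor is 59.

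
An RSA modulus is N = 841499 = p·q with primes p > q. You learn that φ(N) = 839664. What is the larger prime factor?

φ(n) = (p−1)(q−1) = n − (p+q) + 1, so p + q = 841499 − 839664 + 1 = 1836.
p and q are the roots of t² − 1836t + 841499 = 0.
Discriminant: 1836² − 4·841499 = 3370896 − 3365996 = 4900; √4900 = 70.
q = (1836 − 70)/2 = 883, p = (1836 + 70)/2 = 953.
Check: 883 · 953 = 841499.

953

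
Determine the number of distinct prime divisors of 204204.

204204 = 2^2 · 51051
51051 = 3 · 17017
17017 = 7 · 2431
2431 = 11 · 221
221 = 13 · 17
204204 = 2^2 · 3 · 7 · 11 · 13 · 17, which has 6 distinct prime factors.

6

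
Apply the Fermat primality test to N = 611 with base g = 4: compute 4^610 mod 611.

4^1 ≡ 4 (mod 611)
4^2 ≡ 4^2 = 16 ≡ 16 (mod 611)
4^4 ≡ 16^2 = 256 ≡ 256 (mod 611)
4^8 ≡ 256^2 = 65536 ≡ 159 (mod 611)
4^16 ≡ 159^2 = 25281 ≡ 230 (mod 611)
4^32 ≡ 230^2 = 52900 ≡ 354 (mod 611)
4^64 ≡ 354^2 = 125316 ≡ 61 (mod 611)
4^128 ≡ 61^2 = 3721 ≡ 55 (mod 611)
4^256 ≡ 55^2 = 3025 ≡ 581 (mod 611)
4^512 ≡ 581^2 = 337561 ≡ 289 (mod 611)
610 = 512 + 64 + 32 + 2 in binary powers of 2.
So 4^610 ≡ 289 · 61 · 354 · 16 ≡ 425 (mod 611).
Since 425 ≠ 1, base 4 is a Fermat witness: 611 is composite.

425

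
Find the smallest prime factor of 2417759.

29

2417759 is odd.
Digit sum 35, not divisible by 3.
Ends in 9: not divisible by 5.
7: 2417759 = 7·345394 + 1
11: 2417759 = 11·219796 + 3
13: 2417759 = 13·185981 + 6
17: 2417759 = 17·142221 + 2
19: 2417759 = 19·127250 + 9
23: 2417759 = 23·105119 + 22
29: 2417759 = 29·83371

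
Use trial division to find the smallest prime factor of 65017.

65017 is odd.
Digit sum 19, not divisible by 3.
Ends in 7: not divisible by 5.
7: 65017 = 7·9288 + 1
11: 65017 = 11·5910 + 7
13: 65017 = 13·5001 + 4
17: 65017 = 17·3824 + 9
19: 65017 = 19·3421 + 18
23: 65017 = 23·2826 + 19
29: 65017 = 29·2241 + 28
31: 65017 = 31·2097 + 10
37: 65017 = 37·1757 + 8
41: 65017 = 41·1585 + 32
43: 65017 = 43·1512 + 1
47: 65017 = 47·1383 + 16
53: 65017 = 53·1226 + 39
59: 65017 = 59·1101 + 58
61: 65017 = 61·1065 + 52
67: 65017 = 67·970 + 27
71: 65017 = 71·915 + 52
73: 65017 = 73·890 + 47
79: 65017 = 79·823

79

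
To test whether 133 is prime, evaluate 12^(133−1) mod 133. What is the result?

1

12^1 ≡ 12 (mod 133)
12^2 ≡ 12^2 = 144 ≡ 11 (mod 133)
12^4 ≡ 11^2 = 121 ≡ 121 (mod 133)
12^8 ≡ 121^2 = 14641 ≡ 11 (mod 133)
12^16 ≡ 11^2 = 121 ≡ 121 (mod 133)
12^32 ≡ 121^2 = 14641 ≡ 11 (mod 133)
12^64 ≡ 11^2 = 121 ≡ 121 (mod 133)
12^128 ≡ 121^2 = 14641 ≡ 11 (mod 133)
132 = 128 + 4 in binary powers of 2.
So 12^132 ≡ 11 · 121 ≡ 1 (mod 133).
Since the result is 1, base 12 gives no evidence that 133 is composite.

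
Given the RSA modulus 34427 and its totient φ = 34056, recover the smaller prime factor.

173

φ(n) = (p−1)(q−1) = n − (p+q) + 1, so p + q = 34427 − 34056 + 1 = 372.
p and q are the roots of t² − 372t + 34427 = 0.
Discriminant: 372² − 4·34427 = 138384 − 137708 = 676; √676 = 26.
q = (372 − 26)/2 = 173, p = (372 + 26)/2 = 199.
Check: 173 · 199 = 34427.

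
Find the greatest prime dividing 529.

529 = 23 · 23
23 = 23 · 1
So 529 = 23^2; the largest prime factor is 23.

23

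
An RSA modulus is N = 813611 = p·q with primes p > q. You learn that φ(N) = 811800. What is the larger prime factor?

φ(n) = (p−1)(q−1) = n − (p+q) + 1, so p + q = 813611 − 811800 + 1 = 1812.
p and q are the roots of t² − 1812t + 813611 = 0.
Discriminant: 1812² − 4·813611 = 3283344 − 3254444 = 28900; √28900 = 170.
q = (1812 − 170)/2 = 821, p = (1812 + 170)/2 = 991.
Check: 821 · 991 = 813611.

991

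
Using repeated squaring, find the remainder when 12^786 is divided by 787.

12^1 ≡ 12 (mod 787)
12^2 ≡ 12^2 = 144 ≡ 144 (mod 787)
12^4 ≡ 144^2 = 20736 ≡ 274 (mod 787)
12^8 ≡ 274^2 = 75076 ≡ 311 (mod 787)
12^16 ≡ 311^2 = 96721 ≡ 707 (mod 787)
12^32 ≡ 707^2 = 499849 ≡ 104 (mod 787)
12^64 ≡ 104^2 = 10816 ≡ 585 (mod 787)
12^128 ≡ 585^2 = 342225 ≡ 667 (mod 787)
12^256 ≡ 667^2 = 444889 ≡ 234 (mod 787)
12^512 ≡ 234^2 = 54756 ≡ 453 (mod 787)
786 = 512 + 256 + 16 + 2 in binary powers of 2.
So 12^786 ≡ 453 · 234 · 707 · 144 ≡ 1 (mod 787).
Since the result is 1, base 12 gives no evidence that 787 is composite.

1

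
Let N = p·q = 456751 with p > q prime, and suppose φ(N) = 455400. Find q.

φ(n) = (p−1)(q−1) = n − (p+q) + 1, so p + q = 456751 − 455400 + 1 = 1352.
p and q are the roots of t² − 1352t + 456751 = 0.
Discriminant: 1352² − 4·456751 = 1827904 − 1827004 = 900; √900 = 30.
q = (1352 − 30)/2 = 661, p = (1352 + 30)/2 = 691.
Check: 661 · 691 = 456751.

661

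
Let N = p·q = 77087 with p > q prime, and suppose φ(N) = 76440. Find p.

φ(n) = (p−1)(q−1) = n − (p+q) + 1, so p + q = 77087 − 76440 + 1 = 648.
p and q are the roots of t² − 648t + 77087 = 0.
Discriminant: 648² − 4·77087 = 419904 − 308348 = 111556; √111556 = 334.
q = (648 − 334)/2 = 157, p = (648 + 334)/2 = 491.
Check: 157 · 491 = 77087.

491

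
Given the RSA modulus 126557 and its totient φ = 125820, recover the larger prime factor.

φ(n) = (p−1)(q−1) = n − (p+q) + 1, so p + q = 126557 − 125820 + 1 = 738.
p and q are the roots of t² − 738t + 126557 = 0.
Discriminant: 738² − 4·126557 = 544644 − 506228 = 38416; √38416 = 196.
q = (738 − 196)/2 = 271, p = (738 + 196)/2 = 467.
Check: 271 · 467 = 126557.

467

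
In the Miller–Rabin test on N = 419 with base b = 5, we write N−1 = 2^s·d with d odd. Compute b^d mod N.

419 − 1 = 418 = 2^1 · 209, so d = 209.
5^1 ≡ 5 (mod 419)
5^2 ≡ 5^2 = 25 ≡ 25 (mod 419)
5^4 ≡ 25^2 = 625 ≡ 206 (mod 419)
5^8 ≡ 206^2 = 42436 ≡ 117 (mod 419)
5^16 ≡ 117^2 = 13689 ≡ 281 (mod 419)
5^32 ≡ 281^2 = 78961 ≡ 189 (mod 419)
5^64 ≡ 189^2 = 35721 ≡ 106 (mod 419)
5^128 ≡ 106^2 = 11236 ≡ 342 (mod 419)
209 = 128 + 64 + 16 + 1 in binary powers of 2.
So 5^209 ≡ 342 · 106 · 281 · 5 ≡ 1 (mod 419).
Since 5^d ≡ 1 (mod 419), base 5 does not prove 419 composite.

1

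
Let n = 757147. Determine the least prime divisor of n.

757147 is odd.
Digit sum 31, not divisible by 3.
Ends in 7: not divisible by 5.
7: 757147 = 7·108163 + 6
11: 757147 = 11·68831 + 6
13: 757147 = 13·58242 + 1
17: 757147 = 17·44538 + 1
19: 757147 = 19·39849 + 16
23: 757147 = 23·32919 + 10
29: 757147 = 29·26108 + 15
31: 757147 = 31·24424 + 3
37: 757147 = 37·20463 + 16
41: 757147 = 41·18467

41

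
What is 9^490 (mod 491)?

9^1 ≡ 9 (mod 491)
9^2 ≡ 9^2 = 81 ≡ 81 (mod 491)
9^4 ≡ 81^2 = 6561 ≡ 178 (mod 491)
9^8 ≡ 178^2 = 31684 ≡ 260 (mod 491)
9^16 ≡ 260^2 = 67600 ≡ 333 (mod 491)
9^32 ≡ 333^2 = 110889 ≡ 414 (mod 491)
9^64 ≡ 414^2 = 171396 ≡ 37 (mod 491)
9^128 ≡ 37^2 = 1369 ≡ 387 (mod 491)
9^256 ≡ 387^2 = 149769 ≡ 14 (mod 491)
490 = 256 + 128 + 64 + 32 + 8 + 2 in binary powers of 2.
So 9^490 ≡ 14 · 387 · 37 · 414 · 260 · 81 ≡ 1 (mod 491).
Since the result is 1, base 9 gives no evidence that 491 is composite.

1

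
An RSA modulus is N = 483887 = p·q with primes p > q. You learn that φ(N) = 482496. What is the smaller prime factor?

φ(n) = (p−1)(q−1) = n − (p+q) + 1, so p + q = 483887 − 482496 + 1 = 1392.
p and q are the roots of t² − 1392t + 483887 = 0.
Discriminant: 1392² − 4·483887 = 1937664 − 1935548 = 2116; √2116 = 46.
q = (1392 − 46)/2 = 673, p = (1392 + 46)/2 = 719.
Check: 673 · 719 = 483887.

673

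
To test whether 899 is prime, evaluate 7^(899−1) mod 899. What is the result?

484

7^1 ≡ 7 (mod 899)
7^2 ≡ 7^2 = 49 ≡ 49 (mod 899)
7^4 ≡ 49^2 = 2401 ≡ 603 (mod 899)
7^8 ≡ 603^2 = 363609 ≡ 413 (mod 899)
7^16 ≡ 413^2 = 170569 ≡ 658 (mod 899)
7^32 ≡ 658^2 = 432964 ≡ 545 (mod 899)
7^64 ≡ 545^2 = 297025 ≡ 355 (mod 899)
7^128 ≡ 355^2 = 126025 ≡ 165 (mod 899)
7^256 ≡ 165^2 = 27225 ≡ 255 (mod 899)
7^512 ≡ 255^2 = 65025 ≡ 297 (mod 899)
898 = 512 + 256 + 128 + 2 in binary powers of 2.
So 7^898 ≡ 297 · 255 · 165 · 49 ≡ 484 (mod 899).
Since 484 ≠ 1, base 7 is a Fermat witness: 899 is composite.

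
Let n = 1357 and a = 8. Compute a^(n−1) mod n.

8^1 ≡ 8 (mod 1357)
8^2 ≡ 8^2 = 64 ≡ 64 (mod 1357)
8^4 ≡ 64^2 = 4096 ≡ 25 (mod 1357)
8^8 ≡ 25^2 = 625 ≡ 625 (mod 1357)
8^16 ≡ 625^2 = 390625 ≡ 1166 (mod 1357)
8^32 ≡ 1166^2 = 1359556 ≡ 1199 (mod 1357)
8^64 ≡ 1199^2 = 1437601 ≡ 538 (mod 1357)
8^128 ≡ 538^2 = 289444 ≡ 403 (mod 1357)
8^256 ≡ 403^2 = 162409 ≡ 926 (mod 1357)
8^512 ≡ 926^2 = 857476 ≡ 1209 (mod 1357)
8^1024 ≡ 1209^2 = 1461681 ≡ 192 (mod 1357)
1356 = 1024 + 256 + 64 + 8 + 4 in binary powers of 2.
So 8^1356 ≡ 192 · 926 · 538 · 625 · 25 ≡ 374 (mod 1357).
Since 374 ≠ 1, base 8 is a Fermat witness: 1357 is composite.

374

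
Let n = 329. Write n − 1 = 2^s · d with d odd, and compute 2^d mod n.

329 − 1 = 328 = 2^3 · 41, so d = 41.
2^1 ≡ 2 (mod 329)
2^2 ≡ 2^2 = 4 ≡ 4 (mod 329)
2^4 ≡ 4^2 = 16 ≡ 16 (mod 329)
2^8 ≡ 16^2 = 256 ≡ 256 (mod 329)
2^16 ≡ 256^2 = 65536 ≡ 65 (mod 329)
2^32 ≡ 65^2 = 4225 ≡ 277 (mod 329)
41 = 32 + 8 + 1 in binary powers of 2.
So 2^41 ≡ 277 · 256 · 2 ≡ 25 (mod 329).
Squaring chain: 25 → 296 → 102; never reaches −1, so base 2 is a Miller–Rabin witness that 329 is composite.

25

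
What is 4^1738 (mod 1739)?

995

4^1 ≡ 4 (mod 1739)
4^2 ≡ 4^2 = 16 ≡ 16 (mod 1739)
4^4 ≡ 16^2 = 256 ≡ 256 (mod 1739)
4^8 ≡ 256^2 = 65536 ≡ 1193 (mod 1739)
4^16 ≡ 1193^2 = 1423249 ≡ 747 (mod 1739)
4^32 ≡ 747^2 = 558009 ≡ 1529 (mod 1739)
4^64 ≡ 1529^2 = 2337841 ≡ 625 (mod 1739)
4^128 ≡ 625^2 = 390625 ≡ 1089 (mod 1739)
4^256 ≡ 1089^2 = 1185921 ≡ 1662 (mod 1739)
4^512 ≡ 1662^2 = 2762244 ≡ 712 (mod 1739)
4^1024 ≡ 712^2 = 506944 ≡ 895 (mod 1739)
1738 = 1024 + 512 + 128 + 64 + 8 + 2 in binary powers of 2.
So 4^1738 ≡ 895 · 712 · 1089 · 625 · 1193 · 16 ≡ 995 (mod 1739).
Since 995 ≠ 1, base 4 is a Fermat witness: 1739 is composite.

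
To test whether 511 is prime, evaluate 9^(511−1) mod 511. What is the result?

1

9^1 ≡ 9 (mod 511)
9^2 ≡ 9^2 = 81 ≡ 81 (mod 511)
9^4 ≡ 81^2 = 6561 ≡ 429 (mod 511)
9^8 ≡ 429^2 = 184041 ≡ 81 (mod 511)
9^16 ≡ 81^2 = 6561 ≡ 429 (mod 511)
9^32 ≡ 429^2 = 184041 ≡ 81 (mod 511)
9^64 ≡ 81^2 = 6561 ≡ 429 (mod 511)
9^128 ≡ 429^2 = 184041 ≡ 81 (mod 511)
9^256 ≡ 81^2 = 6561 ≡ 429 (mod 511)
510 = 256 + 128 + 64 + 32 + 16 + 8 + 4 + 2 in binary powers of 2.
So 9^510 ≡ 429 · 81 · 429 · 81 · 429 · 81 · 429 · 81 ≡ 1 (mod 511).
Since the result is 1, base 9 gives no evidence that 511 is composite.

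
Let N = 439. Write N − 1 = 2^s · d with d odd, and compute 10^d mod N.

1

439 − 1 = 438 = 2^1 · 219, so d = 219.
10^1 ≡ 10 (mod 439)
10^2 ≡ 10^2 = 100 ≡ 100 (mod 439)
10^4 ≡ 100^2 = 10000 ≡ 342 (mod 439)
10^8 ≡ 342^2 = 116964 ≡ 190 (mod 439)
10^16 ≡ 190^2 = 36100 ≡ 102 (mod 439)
10^32 ≡ 102^2 = 10404 ≡ 307 (mod 439)
10^64 ≡ 307^2 = 94249 ≡ 303 (mod 439)
10^128 ≡ 303^2 = 91809 ≡ 58 (mod 439)
219 = 128 + 64 + 16 + 8 + 2 + 1 in binary powers of 2.
So 10^219 ≡ 58 · 303 · 102 · 190 · 100 · 10 ≡ 1 (mod 439).
Since 10^d ≡ 1 (mod 439), base 10 does not prove 439 composite.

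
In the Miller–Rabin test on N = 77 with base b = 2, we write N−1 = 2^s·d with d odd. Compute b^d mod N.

77 − 1 = 76 = 2^2 · 19, so d = 19.
2^1 ≡ 2 (mod 77)
2^2 ≡ 2^2 = 4 ≡ 4 (mod 77)
2^4 ≡ 4^2 = 16 ≡ 16 (mod 77)
2^8 ≡ 16^2 = 256 ≡ 25 (mod 77)
2^16 ≡ 25^2 = 625 ≡ 9 (mod 77)
19 = 16 + 2 + 1 in binary powers of 2.
So 2^19 ≡ 9 · 4 · 2 ≡ 72 (mod 77).
Squaring chain: 72 → 25; never reaches −1, so base 2 is a Miller–Rabin witness that 77 is composite.

72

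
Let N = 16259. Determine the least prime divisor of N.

71

16259 is odd.
Digit sum 23, not divisible by 3.
Ends in 9: not divisible by 5.
7: 16259 = 7·2322 + 5
11: 16259 = 11·1478 + 1
13: 16259 = 13·1250 + 9
17: 16259 = 17·956 + 7
19: 16259 = 19·855 + 14
23: 16259 = 23·706 + 21
29: 16259 = 29·560 + 19
31: 16259 = 31·524 + 15
37: 16259 = 37·439 + 16
41: 16259 = 41·396 + 23
43: 16259 = 43·378 + 5
47: 16259 = 47·345 + 44
53: 16259 = 53·306 + 41
59: 16259 = 59·275 + 34
61: 16259 = 61·266 + 33
67: 16259 = 67·242 + 45
71: 16259 = 71·229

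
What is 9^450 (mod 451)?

9^1 ≡ 9 (mod 451)
9^2 ≡ 9^2 = 81 ≡ 81 (mod 451)
9^4 ≡ 81^2 = 6561 ≡ 247 (mod 451)
9^8 ≡ 247^2 = 61009 ≡ 124 (mod 451)
9^16 ≡ 124^2 = 15376 ≡ 42 (mod 451)
9^32 ≡ 42^2 = 1764 ≡ 411 (mod 451)
9^64 ≡ 411^2 = 168921 ≡ 247 (mod 451)
9^128 ≡ 247^2 = 61009 ≡ 124 (mod 451)
9^256 ≡ 124^2 = 15376 ≡ 42 (mod 451)
450 = 256 + 128 + 64 + 2 in binary powers of 2.
So 9^450 ≡ 42 · 124 · 247 · 81 ≡ 122 (mod 451).
Since 122 ≠ 1, base 9 is a Fermat witness: 451 is composite.

122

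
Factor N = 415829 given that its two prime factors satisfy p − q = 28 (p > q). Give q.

631

Since p = q + 28, we have 415829 = q(q + 28), so q² + 28q − 415829 = 0.
Discriminant: 28² + 4·415829 = 784 + 1663316 = 1664100; √1664100 = 1290.
q = (−28 + 1290)/2 = 631, and p = q + 28 = 659.
Check: 631 · 659 = 415829.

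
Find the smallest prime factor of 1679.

1679 is odd.
Digit sum 23, not divisible by 3.
Ends in 9: not divisible by 5.
7: 1679 = 7·239 + 6
11: 1679 = 11·152 + 7
13: 1679 = 13·129 + 2
17: 1679 = 17·98 + 13
19: 1679 = 19·88 + 7
23: 1679 = 23·73

23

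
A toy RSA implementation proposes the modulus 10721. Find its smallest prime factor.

71

10721 is odd.
Digit sum 11, not divisible by 3.
Ends in 1: not divisible by 5.
7: 10721 = 7·1531 + 4
11: 10721 = 11·974 + 7
13: 10721 = 13·824 + 9
17: 10721 = 17·630 + 11
19: 10721 = 19·564 + 5
23: 10721 = 23·466 + 3
29: 10721 = 29·369 + 20
31: 10721 = 31·345 + 26
37: 10721 = 37·289 + 28
41: 10721 = 41·261 + 20
43: 10721 = 43·249 + 14
47: 10721 = 47·228 + 5
53: 10721 = 53·202 + 15
59: 10721 = 59·181 + 42
61: 10721 = 61·175 + 46
67: 10721 = 67·160 + 1
71: 10721 = 71·151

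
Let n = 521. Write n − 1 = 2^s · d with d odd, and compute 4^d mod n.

521 − 1 = 520 = 2^3 · 65, so d = 65.
4^1 ≡ 4 (mod 521)
4^2 ≡ 4^2 = 16 ≡ 16 (mod 521)
4^4 ≡ 16^2 = 256 ≡ 256 (mod 521)
4^8 ≡ 256^2 = 65536 ≡ 411 (mod 521)
4^16 ≡ 411^2 = 168921 ≡ 117 (mod 521)
4^32 ≡ 117^2 = 13689 ≡ 143 (mod 521)
4^64 ≡ 143^2 = 20449 ≡ 130 (mod 521)
65 = 64 + 1 in binary powers of 2.
So 4^65 ≡ 130 · 4 ≡ 520 (mod 521).
Since 4^d ≡ 520 (mod 521), base 4 does not prove 521 composite.

520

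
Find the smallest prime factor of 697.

17

697 is odd.
Digit sum 22, not divisible by 3.
Ends in 7: not divisible by 5.
7: 697 = 7·99 + 4
11: 697 = 11·63 + 4
13: 697 = 13·53 + 8
17: 697 = 17·41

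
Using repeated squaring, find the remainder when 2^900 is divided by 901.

611

2^1 ≡ 2 (mod 901)
2^2 ≡ 2^2 = 4 ≡ 4 (mod 901)
2^4 ≡ 4^2 = 16 ≡ 16 (mod 901)
2^8 ≡ 16^2 = 256 ≡ 256 (mod 901)
2^16 ≡ 256^2 = 65536 ≡ 664 (mod 901)
2^32 ≡ 664^2 = 440896 ≡ 307 (mod 901)
2^64 ≡ 307^2 = 94249 ≡ 545 (mod 901)
2^128 ≡ 545^2 = 297025 ≡ 596 (mod 901)
2^256 ≡ 596^2 = 355216 ≡ 222 (mod 901)
2^512 ≡ 222^2 = 49284 ≡ 630 (mod 901)
900 = 512 + 256 + 128 + 4 in binary powers of 2.
So 2^900 ≡ 630 · 222 · 596 · 16 ≡ 611 (mod 901).
Since 611 ≠ 1, base 2 is a Fermat witness: 901 is composite.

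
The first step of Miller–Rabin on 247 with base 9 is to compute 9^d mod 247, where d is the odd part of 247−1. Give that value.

247 − 1 = 246 = 2^1 · 123, so d = 123.
9^1 ≡ 9 (mod 247)
9^2 ≡ 9^2 = 81 ≡ 81 (mod 247)
9^4 ≡ 81^2 = 6561 ≡ 139 (mod 247)
9^8 ≡ 139^2 = 19321 ≡ 55 (mod 247)
9^16 ≡ 55^2 = 3025 ≡ 61 (mod 247)
9^32 ≡ 61^2 = 3721 ≡ 16 (mod 247)
9^64 ≡ 16^2 = 256 ≡ 9 (mod 247)
123 = 64 + 32 + 16 + 8 + 2 + 1 in binary powers of 2.
So 9^123 ≡ 9 · 16 · 61 · 55 · 81 · 9 ≡ 144 (mod 247).
Squaring chain: 144; never reaches −1, so base 9 is a Miller–Rabin witness that 247 is composite.

144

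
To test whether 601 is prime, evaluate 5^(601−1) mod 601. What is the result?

5^1 ≡ 5 (mod 601)
5^2 ≡ 5^2 = 25 ≡ 25 (mod 601)
5^4 ≡ 25^2 = 625 ≡ 24 (mod 601)
5^8 ≡ 24^2 = 576 ≡ 576 (mod 601)
5^16 ≡ 576^2 = 331776 ≡ 24 (mod 601)
5^32 ≡ 24^2 = 576 ≡ 576 (mod 601)
5^64 ≡ 576^2 = 331776 ≡ 24 (mod 601)
5^128 ≡ 24^2 = 576 ≡ 576 (mod 601)
5^256 ≡ 576^2 = 331776 ≡ 24 (mod 601)
5^512 ≡ 24^2 = 576 ≡ 576 (mod 601)
600 = 512 + 64 + 16 + 8 in binary powers of 2.
So 5^600 ≡ 576 · 24 · 24 · 576 ≡ 1 (mod 601).
Since the result is 1, base 5 gives no evidence that 601 is composite.

1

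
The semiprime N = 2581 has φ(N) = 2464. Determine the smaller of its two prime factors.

29

φ(n) = (p−1)(q−1) = n − (p+q) + 1, so p + q = 2581 − 2464 + 1 = 118.
p and q are the roots of t² − 118t + 2581 = 0.
Discriminant: 118² − 4·2581 = 13924 − 10324 = 3600; √3600 = 60.
q = (118 − 60)/2 = 29, p = (118 + 60)/2 = 89.
Check: 29 · 89 = 2581.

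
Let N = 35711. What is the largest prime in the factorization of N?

67

35711 = 13 · 2747
2747 = 41 · 67
67 is prime.
So 35711 = 13 · 41 · 67; the largest prime factor is 67.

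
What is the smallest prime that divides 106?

106 is even: 2 divides it.

2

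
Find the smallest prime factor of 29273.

73

29273 is odd.
Digit sum 23, not divisible by 3.
Ends in 3: not divisible by 5.
7: 29273 = 7·4181 + 6
11: 29273 = 11·2661 + 2
13: 29273 = 13·2251 + 10
17: 29273 = 17·1721 + 16
19: 29273 = 19·1540 + 13
23: 29273 = 23·1272 + 17
29: 29273 = 29·1009 + 12
31: 29273 = 31·944 + 9
37: 29273 = 37·791 + 6
41: 29273 = 41·713 + 40
43: 29273 = 43·680 + 33
47: 29273 = 47·622 + 39
53: 29273 = 53·552 + 17
59: 29273 = 59·496 + 9
61: 29273 = 61·479 + 54
67: 29273 = 67·436 + 61
71: 29273 = 71·412 + 21
73: 29273 = 73·401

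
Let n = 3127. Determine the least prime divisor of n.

53

3127 is odd.
Digit sum 13, not divisible by 3.
Ends in 7: not divisible by 5.
7: 3127 = 7·446 + 5
11: 3127 = 11·284 + 3
13: 3127 = 13·240 + 7
17: 3127 = 17·183 + 16
19: 3127 = 19·164 + 11
23: 3127 = 23·135 + 22
29: 3127 = 29·107 + 24
31: 3127 = 31·100 + 27
37: 3127 = 37·84 + 19
41: 3127 = 41·76 + 11
43: 3127 = 43·72 + 31
47: 3127 = 47·66 + 25
53: 3127 = 53·59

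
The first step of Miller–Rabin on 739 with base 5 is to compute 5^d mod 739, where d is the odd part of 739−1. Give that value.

1

739 − 1 = 738 = 2^1 · 369, so d = 369.
5^1 ≡ 5 (mod 739)
5^2 ≡ 5^2 = 25 ≡ 25 (mod 739)
5^4 ≡ 25^2 = 625 ≡ 625 (mod 739)
5^8 ≡ 625^2 = 390625 ≡ 433 (mod 739)
5^16 ≡ 433^2 = 187489 ≡ 522 (mod 739)
5^32 ≡ 522^2 = 272484 ≡ 532 (mod 739)
5^64 ≡ 532^2 = 283024 ≡ 726 (mod 739)
5^128 ≡ 726^2 = 527076 ≡ 169 (mod 739)
5^256 ≡ 169^2 = 28561 ≡ 479 (mod 739)
369 = 256 + 64 + 32 + 16 + 1 in binary powers of 2.
So 5^369 ≡ 479 · 726 · 532 · 522 · 5 ≡ 1 (mod 739).
Since 5^d ≡ 1 (mod 739), base 5 does not prove 739 composite.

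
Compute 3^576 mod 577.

3^1 ≡ 3 (mod 577)
3^2 ≡ 3^2 = 9 ≡ 9 (mod 577)
3^4 ≡ 9^2 = 81 ≡ 81 (mod 577)
3^8 ≡ 81^2 = 6561 ≡ 214 (mod 577)
3^16 ≡ 214^2 = 45796 ≡ 213 (mod 577)
3^32 ≡ 213^2 = 45369 ≡ 363 (mod 577)
3^64 ≡ 363^2 = 131769 ≡ 213 (mod 577)
3^128 ≡ 213^2 = 45369 ≡ 363 (mod 577)
3^256 ≡ 363^2 = 131769 ≡ 213 (mod 577)
3^512 ≡ 213^2 = 45369 ≡ 363 (mod 577)
576 = 512 + 64 in binary powers of 2.
So 3^576 ≡ 363 · 213 ≡ 1 (mod 577).
Since the result is 1, base 3 gives no evidence that 577 is composite.

1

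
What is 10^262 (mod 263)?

10^1 ≡ 10 (mod 263)
10^2 ≡ 10^2 = 100 ≡ 100 (mod 263)
10^4 ≡ 100^2 = 10000 ≡ 6 (mod 263)
10^8 ≡ 6^2 = 36 ≡ 36 (mod 263)
10^16 ≡ 36^2 = 1296 ≡ 244 (mod 263)
10^32 ≡ 244^2 = 59536 ≡ 98 (mod 263)
10^64 ≡ 98^2 = 9604 ≡ 136 (mod 263)
10^128 ≡ 136^2 = 18496 ≡ 86 (mod 263)
10^256 ≡ 86^2 = 7396 ≡ 32 (mod 263)
262 = 256 + 4 + 2 in binary powers of 2.
So 10^262 ≡ 32 · 6 · 100 ≡ 1 (mod 263).
Since the result is 1, base 10 gives no evidence that 263 is composite.

1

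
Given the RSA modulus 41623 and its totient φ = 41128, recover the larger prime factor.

φ(n) = (p−1)(q−1) = n − (p+q) + 1, so p + q = 41623 − 41128 + 1 = 496.
p and q are the roots of t² − 496t + 41623 = 0.
Discriminant: 496² − 4·41623 = 246016 − 166492 = 79524; √79524 = 282.
q = (496 − 282)/2 = 107, p = (496 + 282)/2 = 389.
Check: 107 · 389 = 41623.

389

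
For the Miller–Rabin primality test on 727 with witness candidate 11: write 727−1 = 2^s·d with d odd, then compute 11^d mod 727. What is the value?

727 − 1 = 726 = 2^1 · 363, so d = 363.
11^1 ≡ 11 (mod 727)
11^2 ≡ 11^2 = 121 ≡ 121 (mod 727)
11^4 ≡ 121^2 = 14641 ≡ 101 (mod 727)
11^8 ≡ 101^2 = 10201 ≡ 23 (mod 727)
11^16 ≡ 23^2 = 529 ≡ 529 (mod 727)
11^32 ≡ 529^2 = 279841 ≡ 673 (mod 727)
11^64 ≡ 673^2 = 452929 ≡ 8 (mod 727)
11^128 ≡ 8^2 = 64 ≡ 64 (mod 727)
11^256 ≡ 64^2 = 4096 ≡ 461 (mod 727)
363 = 256 + 64 + 32 + 8 + 2 + 1 in binary powers of 2.
So 11^363 ≡ 461 · 8 · 673 · 23 · 121 · 11 ≡ 726 (mod 727).
Since 11^d ≡ 726 (mod 727), base 11 does not prove 727 composite.

726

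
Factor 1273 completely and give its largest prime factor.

67

1273 = 19 · 67
67 is prime.
So 1273 = 19 · 67; the largest prime factor is 67.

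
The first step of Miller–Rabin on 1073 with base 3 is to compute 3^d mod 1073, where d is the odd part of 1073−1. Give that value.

1073 − 1 = 1072 = 2^4 · 67, so d = 67.
3^1 ≡ 3 (mod 1073)
3^2 ≡ 3^2 = 9 ≡ 9 (mod 1073)
3^4 ≡ 9^2 = 81 ≡ 81 (mod 1073)
3^8 ≡ 81^2 = 6561 ≡ 123 (mod 1073)
3^16 ≡ 123^2 = 15129 ≡ 107 (mod 1073)
3^32 ≡ 107^2 = 11449 ≡ 719 (mod 1073)
3^64 ≡ 719^2 = 516961 ≡ 848 (mod 1073)
67 = 64 + 2 + 1 in binary powers of 2.
So 3^67 ≡ 848 · 9 · 3 ≡ 363 (mod 1073).
Squaring chain: 363 → 863 → 107 → 719; never reaches −1, so base 3 is a Miller–Rabin witness that 1073 is composite.

363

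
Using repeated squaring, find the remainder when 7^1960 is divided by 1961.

1255

7^1 ≡ 7 (mod 1961)
7^2 ≡ 7^2 = 49 ≡ 49 (mod 1961)
7^4 ≡ 49^2 = 2401 ≡ 440 (mod 1961)
7^8 ≡ 440^2 = 193600 ≡ 1422 (mod 1961)
7^16 ≡ 1422^2 = 2022084 ≡ 293 (mod 1961)
7^32 ≡ 293^2 = 85849 ≡ 1526 (mod 1961)
7^64 ≡ 1526^2 = 2328676 ≡ 969 (mod 1961)
7^128 ≡ 969^2 = 938961 ≡ 1603 (mod 1961)
7^256 ≡ 1603^2 = 2569609 ≡ 699 (mod 1961)
7^512 ≡ 699^2 = 488601 ≡ 312 (mod 1961)
7^1024 ≡ 312^2 = 97344 ≡ 1255 (mod 1961)
1960 = 1024 + 512 + 256 + 128 + 32 + 8 in binary powers of 2.
So 7^1960 ≡ 1255 · 312 · 699 · 1603 · 1526 · 1422 ≡ 1255 (mod 1961).
Since 1255 ≠ 1, base 7 is a Fermat witness: 1961 is composite.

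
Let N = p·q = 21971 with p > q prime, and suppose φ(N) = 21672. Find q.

φ(n) = (p−1)(q−1) = n − (p+q) + 1, so p + q = 21971 − 21672 + 1 = 300.
p and q are the roots of t² − 300t + 21971 = 0.
Discriminant: 300² − 4·21971 = 90000 − 87884 = 2116; √2116 = 46.
q = (300 − 46)/2 = 127, p = (300 + 46)/2 = 173.
Check: 127 · 173 = 21971.

127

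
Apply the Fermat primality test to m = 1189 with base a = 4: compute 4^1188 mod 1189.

4^1 ≡ 4 (mod 1189)
4^2 ≡ 4^2 = 16 ≡ 16 (mod 1189)
4^4 ≡ 16^2 = 256 ≡ 256 (mod 1189)
4^8 ≡ 256^2 = 65536 ≡ 141 (mod 1189)
4^16 ≡ 141^2 = 19881 ≡ 857 (mod 1189)
4^32 ≡ 857^2 = 734449 ≡ 836 (mod 1189)
4^64 ≡ 836^2 = 698896 ≡ 953 (mod 1189)
4^128 ≡ 953^2 = 908209 ≡ 1002 (mod 1189)
4^256 ≡ 1002^2 = 1004004 ≡ 488 (mod 1189)
4^512 ≡ 488^2 = 238144 ≡ 344 (mod 1189)
4^1024 ≡ 344^2 = 118336 ≡ 625 (mod 1189)
1188 = 1024 + 128 + 32 + 4 in binary powers of 2.
So 4^1188 ≡ 625 · 1002 · 836 · 256 ≡ 223 (mod 1189).
Since 223 ≠ 1, base 4 is a Fermat witness: 1189 is composite.

223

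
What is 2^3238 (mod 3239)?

318

2^1 ≡ 2 (mod 3239)
2^2 ≡ 2^2 = 4 ≡ 4 (mod 3239)
2^4 ≡ 4^2 = 16 ≡ 16 (mod 3239)
2^8 ≡ 16^2 = 256 ≡ 256 (mod 3239)
2^16 ≡ 256^2 = 65536 ≡ 756 (mod 3239)
2^32 ≡ 756^2 = 571536 ≡ 1472 (mod 3239)
2^64 ≡ 1472^2 = 2166784 ≡ 3132 (mod 3239)
2^128 ≡ 3132^2 = 9809424 ≡ 1732 (mod 3239)
2^256 ≡ 1732^2 = 2999824 ≡ 510 (mod 3239)
2^512 ≡ 510^2 = 260100 ≡ 980 (mod 3239)
2^1024 ≡ 980^2 = 960400 ≡ 1656 (mod 3239)
2^2048 ≡ 1656^2 = 2742336 ≡ 2142 (mod 3239)
3238 = 2048 + 1024 + 128 + 32 + 4 + 2 in binary powers of 2.
So 2^3238 ≡ 2142 · 1656 · 1732 · 1472 · 16 · 4 ≡ 318 (mod 3239).
Since 318 ≠ 1, base 2 is a Fermat witness: 3239 is composite.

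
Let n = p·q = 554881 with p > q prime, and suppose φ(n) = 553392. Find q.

φ(n) = (p−1)(q−1) = n − (p+q) + 1, so p + q = 554881 − 553392 + 1 = 1490.
p and q are the roots of t² − 1490t + 554881 = 0.
Discriminant: 1490² − 4·554881 = 2220100 − 2219524 = 576; √576 = 24.
q = (1490 − 24)/2 = 733, p = (1490 + 24)/2 = 757.
Check: 733 · 757 = 554881.

733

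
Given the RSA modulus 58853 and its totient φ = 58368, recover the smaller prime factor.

φ(n) = (p−1)(q−1) = n − (p+q) + 1, so p + q = 58853 − 58368 + 1 = 486.
p and q are the roots of t² − 486t + 58853 = 0.
Discriminant: 486² − 4·58853 = 236196 − 235412 = 784; √784 = 28.
q = (486 − 28)/2 = 229, p = (486 + 28)/2 = 257.
Check: 229 · 257 = 58853.

229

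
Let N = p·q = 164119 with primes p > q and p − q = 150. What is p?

Since p = q + 150, we have 164119 = q(q + 150), so q² + 150q − 164119 = 0.
Discriminant: 150² + 4·164119 = 22500 + 656476 = 678976; √678976 = 824.
q = (−150 + 824)/2 = 337, and p = q + 150 = 487.
Check: 337 · 487 = 164119.

487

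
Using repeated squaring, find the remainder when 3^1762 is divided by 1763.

583

3^1 ≡ 3 (mod 1763)
3^2 ≡ 3^2 = 9 ≡ 9 (mod 1763)
3^4 ≡ 9^2 = 81 ≡ 81 (mod 1763)
3^8 ≡ 81^2 = 6561 ≡ 1272 (mod 1763)
3^16 ≡ 1272^2 = 1617984 ≡ 1313 (mod 1763)
3^32 ≡ 1313^2 = 1723969 ≡ 1518 (mod 1763)
3^64 ≡ 1518^2 = 2304324 ≡ 83 (mod 1763)
3^128 ≡ 83^2 = 6889 ≡ 1600 (mod 1763)
3^256 ≡ 1600^2 = 2560000 ≡ 124 (mod 1763)
3^512 ≡ 124^2 = 15376 ≡ 1272 (mod 1763)
3^1024 ≡ 1272^2 = 1617984 ≡ 1313 (mod 1763)
1762 = 1024 + 512 + 128 + 64 + 32 + 2 in binary powers of 2.
So 3^1762 ≡ 1313 · 1272 · 1600 · 83 · 1518 · 9 ≡ 583 (mod 1763).
Since 583 ≠ 1, base 3 is a Fermat witness: 1763 is composite.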